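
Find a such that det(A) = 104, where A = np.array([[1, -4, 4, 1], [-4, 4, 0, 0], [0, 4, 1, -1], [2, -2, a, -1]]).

Expanding along the column containing a, det(A) is linear in a: det(A) = (4)·a + (76).
Set (4)·a + (76) = 104  ⇒  (4)·a = 28  ⇒  a = 7.

a = 7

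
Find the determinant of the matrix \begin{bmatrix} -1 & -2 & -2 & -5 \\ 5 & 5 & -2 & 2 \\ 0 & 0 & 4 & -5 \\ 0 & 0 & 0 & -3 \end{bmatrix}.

-60

The matrix is block upper-triangular with a 2×2 block and a 2×2 block on the diagonal, so its determinant equals the product of the determinants of the diagonal blocks.
det of the 2×2 block = 5
det of the 2×2 block = -12
det = (5)·(-12) = -60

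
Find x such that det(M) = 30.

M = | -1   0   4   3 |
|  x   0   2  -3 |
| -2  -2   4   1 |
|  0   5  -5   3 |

Expanding along the column containing x, det(M) is linear in x: det(M) = (-14)·x + (128).
Set (-14)·x + (128) = 30  ⇒  (-14)·x = -98  ⇒  x = 7.

7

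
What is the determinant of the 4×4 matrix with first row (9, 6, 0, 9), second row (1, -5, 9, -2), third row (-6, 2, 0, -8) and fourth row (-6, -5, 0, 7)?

-6156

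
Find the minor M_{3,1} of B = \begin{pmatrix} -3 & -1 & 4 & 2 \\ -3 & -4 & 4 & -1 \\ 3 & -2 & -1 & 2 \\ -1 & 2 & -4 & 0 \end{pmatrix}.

Delete row 3 and column 1; the remaining 3×3 submatrix is [-1 4 2; -4 4 -1; 2 -4 0].
Its determinant is 12.

12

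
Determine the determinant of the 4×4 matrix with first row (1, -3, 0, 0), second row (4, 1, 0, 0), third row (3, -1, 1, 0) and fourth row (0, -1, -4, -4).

-52

The matrix is block lower-triangular with a 2×2 block and a 2×2 block on the diagonal, so its determinant equals the product of the determinants of the diagonal blocks.
det of the 2×2 block = 13
det of the 2×2 block = -4
det = (13)·(-4) = -52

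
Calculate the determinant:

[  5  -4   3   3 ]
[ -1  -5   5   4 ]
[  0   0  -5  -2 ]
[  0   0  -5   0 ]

The determinant is 290.

The matrix is block upper-triangular with a 2×2 block and a 2×2 block on the diagonal, so its determinant equals the product of the determinants of the diagonal blocks.
det of the 2×2 block = -29
det of the 2×2 block = -10
det = (-29)·(-10) = 290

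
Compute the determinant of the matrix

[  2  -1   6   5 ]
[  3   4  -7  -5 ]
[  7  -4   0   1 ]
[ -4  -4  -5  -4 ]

Expand along row 3 (it has 1 zero):
  + (7) · M_31   where M_31 = det([-1 6 5; 4 -7 -5; -4 -5 -4]) = -27
  − (-4) · M_32   where M_32 = det([2 6 5; 3 -7 -5; -4 -5 -4]) = -17
  − (1) · M_34   where M_34 = det([2 -1 6; 3 4 -7; -4 -4 -5]) = -115
det = (+1)·(7)·(-27) + (-1)·(-4)·(-17) + (-1)·(1)·(-115) = -142

-142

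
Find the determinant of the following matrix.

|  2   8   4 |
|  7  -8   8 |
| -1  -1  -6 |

324

Expand along column 1:
  + 2 · |-8 8; -1 -6| = 2·(48 − (-8)) = 112
  − 7 · |8 4; -1 -6| = −7·(-48 − (-4)) = 308
  + (-1) · |8 4; -8 8| = (-1)·(64 − (-32)) = -96
Sum: (112) + (308) + (-96) = 324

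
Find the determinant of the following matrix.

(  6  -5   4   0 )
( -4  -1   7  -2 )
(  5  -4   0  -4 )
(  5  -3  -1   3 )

373

Expand along row 1 (it has 1 zero):
  + (6) · M_11   where M_11 = det([-1 7 -2; -4 0 -4; -3 -1 3]) = 164
  − (-5) · M_12   where M_12 = det([-4 7 -2; 5 0 -4; 5 -1 3]) = -219
  + (4) · M_13   where M_13 = det([-4 -1 -2; 5 -4 -4; 5 -3 3]) = 121
det = (+1)·(6)·(164) + (-1)·(-5)·(-219) + (+1)·(4)·(121) = 373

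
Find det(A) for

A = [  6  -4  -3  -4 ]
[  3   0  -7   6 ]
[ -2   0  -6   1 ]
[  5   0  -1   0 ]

|A| = 640

Expand along column 2 (it has 3 zeros):
  − (-4) · M_12   where M_12 = det([3 -7 6; -2 -6 1; 5 -1 0]) = 160
det = (-1)·(-4)·(160) = 640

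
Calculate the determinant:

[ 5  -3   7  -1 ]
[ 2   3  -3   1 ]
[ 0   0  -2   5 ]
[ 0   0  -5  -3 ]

651

The matrix is block upper-triangular with a 2×2 block and a 2×2 block on the diagonal, so its determinant equals the product of the determinants of the diagonal blocks.
det of the 2×2 block = 21
det of the 2×2 block = 31
det = (21)·(31) = 651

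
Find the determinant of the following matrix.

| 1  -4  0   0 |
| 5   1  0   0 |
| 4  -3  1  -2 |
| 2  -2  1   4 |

The matrix is block lower-triangular with a 2×2 block and a 2×2 block on the diagonal, so its determinant equals the product of the determinants of the diagonal blocks.
det of the 2×2 block = 21
det of the 2×2 block = 6
det = (21)·(6) = 126

126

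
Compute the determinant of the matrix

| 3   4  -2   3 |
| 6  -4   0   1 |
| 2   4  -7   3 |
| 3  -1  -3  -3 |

The determinant is -779.

Expand along row 2 (it has 1 zero):
  − (6) · M_21   where M_21 = det([4 -2 3; 4 -7 3; -1 -3 -3]) = 45
  + (-4) · M_22   where M_22 = det([3 -2 3; 2 -7 3; 3 -3 -3]) = 105
  + (1) · M_24   where M_24 = det([3 4 -2; 2 4 -7; 3 -1 -3]) = -89
det = (-1)·(6)·(45) + (+1)·(-4)·(105) + (+1)·(1)·(-89) = -779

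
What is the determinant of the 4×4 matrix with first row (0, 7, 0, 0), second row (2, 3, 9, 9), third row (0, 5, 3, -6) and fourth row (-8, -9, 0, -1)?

-4494

Expand along row 1 (it has 3 zeros):
  − (7) · M_12   where M_12 = det([2 9 9; 0 3 -6; -8 0 -1]) = 642
det = (-1)·(7)·(642) = -4494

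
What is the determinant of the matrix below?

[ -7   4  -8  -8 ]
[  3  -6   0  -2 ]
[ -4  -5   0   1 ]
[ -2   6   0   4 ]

Expand along column 3 (it has 3 zeros):
  + (-8) · M_13   where M_13 = det([3 -6 -2; -4 -5 1; -2 6 4]) = -94
det = (+1)·(-8)·(-94) = 752

752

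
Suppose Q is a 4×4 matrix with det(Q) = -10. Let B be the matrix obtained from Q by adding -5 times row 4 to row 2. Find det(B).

Adding a multiple of one row to another leaves the determinant unchanged.
det(B) = (1)·(-10) = -10

-10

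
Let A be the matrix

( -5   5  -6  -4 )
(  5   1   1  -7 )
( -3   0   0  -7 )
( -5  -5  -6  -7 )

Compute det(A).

3229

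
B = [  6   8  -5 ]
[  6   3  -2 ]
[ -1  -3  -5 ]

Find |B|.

205

Expand along row 1:
  + 6 · |3 -2; -3 -5| = 6·(-15 − 6) = -126
  − 8 · |6 -2; -1 -5| = −8·(-30 − 2) = 256
  + (-5) · |6 3; -1 -3| = (-5)·(-18 − (-3)) = 75
Sum: (-126) + (256) + (75) = 205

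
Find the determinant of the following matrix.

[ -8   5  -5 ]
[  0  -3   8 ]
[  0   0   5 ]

120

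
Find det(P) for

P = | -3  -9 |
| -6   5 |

det(P) = (-3)·5 − (-9)·(-6) = -15 − 54 = -69

-69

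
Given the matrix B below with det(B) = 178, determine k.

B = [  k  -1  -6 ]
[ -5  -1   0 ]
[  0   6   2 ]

Expanding along the row containing k, det(B) is linear in k: det(B) = (-2)·k + (170).
Set (-2)·k + (170) = 178  ⇒  (-2)·k = 8  ⇒  k = -4.

-4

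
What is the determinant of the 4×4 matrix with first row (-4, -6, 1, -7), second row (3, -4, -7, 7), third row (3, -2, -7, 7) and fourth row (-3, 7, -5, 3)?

Expand along row 1:
  + (-4) · M_11   where M_11 = det([-4 -7 7; -2 -7 7; 7 -5 3]) = -28
  − (-6) · M_12   where M_12 = det([3 -7 7; 3 -7 7; -3 -5 3]) = 0
  + (1) · M_13   where M_13 = det([3 -4 7; 3 -2 7; -3 7 3]) = 60
  − (-7) · M_14   where M_14 = det([3 -4 -7; 3 -2 -7; -3 7 -5]) = -72
det = (+1)·(-4)·(-28) + (-1)·(-6)·(0) + (+1)·(1)·(60) + (-1)·(-7)·(-72) = -332

-332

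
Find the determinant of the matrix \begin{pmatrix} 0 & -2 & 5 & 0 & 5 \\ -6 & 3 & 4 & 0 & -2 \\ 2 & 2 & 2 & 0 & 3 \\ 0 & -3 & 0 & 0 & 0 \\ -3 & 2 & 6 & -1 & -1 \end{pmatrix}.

Expand along row 4 (it has 4 zeros):
  + (-3) · M_42   where M_42 = det([0 5 0 5; -6 4 0 -2; 2 2 0 3; -3 6 -1 -1]) = -30
det = (+1)·(-3)·(-30) = 90

90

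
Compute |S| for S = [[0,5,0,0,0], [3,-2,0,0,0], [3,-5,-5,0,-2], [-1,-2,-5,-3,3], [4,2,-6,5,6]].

|S| = -3765

S is block lower-triangular with a 2×2 block and a 3×3 block on the diagonal, so its determinant equals the product of the determinants of the diagonal blocks.
det of the 2×2 block = -15
det of the 3×3 block = 251
det = (-15)·(251) = -3765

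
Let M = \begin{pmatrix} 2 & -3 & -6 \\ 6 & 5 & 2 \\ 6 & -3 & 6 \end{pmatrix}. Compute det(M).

|M| = 432

Expand along row 1:
  + 2 · |5 2; -3 6| = 2·(30 − (-6)) = 72
  − (-3) · |6 2; 6 6| = −(-3)·(36 − 12) = 72
  + (-6) · |6 5; 6 -3| = (-6)·(-18 − 30) = 288
Sum: (72) + (72) + (288) = 432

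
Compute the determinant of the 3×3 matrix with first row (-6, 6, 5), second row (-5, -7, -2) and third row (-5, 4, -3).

-479

Expand along row 1:
  + (-6) · |-7 -2; 4 -3| = (-6)·(21 − (-8)) = -174
  − 6 · |-5 -2; -5 -3| = −6·(15 − 10) = -30
  + 5 · |-5 -7; -5 4| = 5·(-20 − 35) = -275
Sum: (-174) + (-30) + (-275) = -479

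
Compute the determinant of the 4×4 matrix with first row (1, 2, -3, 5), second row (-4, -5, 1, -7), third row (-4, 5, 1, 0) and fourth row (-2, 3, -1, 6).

The determinant is 458.

Expand along row 3 (it has 1 zero):
  + (-4) · M_31   where M_31 = det([2 -3 5; -5 1 -7; 3 -1 6]) = -19
  − (5) · M_32   where M_32 = det([1 -3 5; -4 1 -7; -2 -1 6]) = -85
  + (1) · M_33   where M_33 = det([1 2 5; -4 -5 -7; -2 3 6]) = -43
det = (+1)·(-4)·(-19) + (-1)·(5)·(-85) + (+1)·(1)·(-43) = 458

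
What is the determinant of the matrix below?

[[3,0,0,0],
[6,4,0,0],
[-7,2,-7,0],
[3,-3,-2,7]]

The determinant is -588.

The matrix is lower triangular, so the determinant is the product of the diagonal entries:
det = (3) · (4) · (-7) · (7) = -588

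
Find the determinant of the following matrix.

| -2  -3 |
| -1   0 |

The determinant is -3.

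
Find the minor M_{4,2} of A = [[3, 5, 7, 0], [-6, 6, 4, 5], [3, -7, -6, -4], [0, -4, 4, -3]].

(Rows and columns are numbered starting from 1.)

-21

Delete row 4 and column 2; the remaining 3×3 submatrix is [3 7 0; -6 4 5; 3 -6 -4].
Its determinant is -21.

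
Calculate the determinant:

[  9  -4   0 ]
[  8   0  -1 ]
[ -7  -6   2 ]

Expand along row 1:
  + 9 · |0 -1; -6 2| = 9·(0 − 6) = -54
  − (-4) · |8 -1; -7 2| = −(-4)·(16 − 7) = 36
Sum: (-54) + (36) = -18

-18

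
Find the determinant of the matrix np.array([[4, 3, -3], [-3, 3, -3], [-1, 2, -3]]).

Expand along column 1:
  + 4 · |3 -3; 2 -3| = 4·(-9 − (-6)) = -12
  − (-3) · |3 -3; 2 -3| = −(-3)·(-9 − (-6)) = -9
  + (-1) · |3 -3; 3 -3| = (-1)·(-9 − (-9)) = 0
Sum: (-12) + (-9) + (0) = -21

-21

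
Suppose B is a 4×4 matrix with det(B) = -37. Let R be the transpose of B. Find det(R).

-37

det(Bᵀ) = det(B).
det(R) = (1)·(-37) = -37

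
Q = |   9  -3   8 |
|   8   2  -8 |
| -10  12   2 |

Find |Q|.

1636

Expand along column 1:
  + 9 · |2 -8; 12 2| = 9·(4 − (-96)) = 900
  − 8 · |-3 8; 12 2| = −8·(-6 − 96) = 816
  + (-10) · |-3 8; 2 -8| = (-10)·(24 − 16) = -80
Sum: (900) + (816) + (-80) = 1636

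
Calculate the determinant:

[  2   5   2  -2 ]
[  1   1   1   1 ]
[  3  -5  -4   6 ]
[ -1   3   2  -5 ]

Expand along row 1:
  + (2) · M_11   where M_11 = det([1 1 1; -5 -4 6; 3 2 -5]) = 3
  − (5) · M_12   where M_12 = det([1 1 1; 3 -4 6; -1 2 -5]) = 19
  + (2) · M_13   where M_13 = det([1 1 1; 3 -5 6; -1 3 -5]) = 20
  − (-2) · M_14   where M_14 = det([1 1 1; 3 -5 -4; -1 3 2]) = 4
det = (+1)·(2)·(3) + (-1)·(5)·(19) + (+1)·(2)·(20) + (-1)·(-2)·(4) = -41

-41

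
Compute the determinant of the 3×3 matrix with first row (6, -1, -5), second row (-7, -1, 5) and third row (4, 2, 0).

Expand along column 3:
  + (-5) · |-7 -1; 4 2| = (-5)·(-14 − (-4)) = 50
  − 5 · |6 -1; 4 2| = −5·(12 − (-4)) = -80
Sum: (50) + (-80) = -30

The determinant is -30.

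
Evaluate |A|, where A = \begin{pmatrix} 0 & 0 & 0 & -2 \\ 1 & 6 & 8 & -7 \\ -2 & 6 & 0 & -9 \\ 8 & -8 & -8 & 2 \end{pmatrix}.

-800

Expand along row 1 (it has 3 zeros):
  − (-2) · M_14   where M_14 = det([1 6 8; -2 6 0; 8 -8 -8]) = -400
det = (-1)·(-2)·(-400) = -800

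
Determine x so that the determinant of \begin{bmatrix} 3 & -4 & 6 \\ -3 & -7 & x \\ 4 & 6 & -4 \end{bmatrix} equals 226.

x = -1

Expanding along the row containing x, det(A) is linear in x: det(A) = (-34)·x + (192).
Set (-34)·x + (192) = 226  ⇒  (-34)·x = 34  ⇒  x = -1.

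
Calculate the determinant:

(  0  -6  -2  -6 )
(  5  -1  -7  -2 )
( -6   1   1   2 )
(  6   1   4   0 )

26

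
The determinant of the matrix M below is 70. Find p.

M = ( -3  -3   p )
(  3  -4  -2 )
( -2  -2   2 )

p = -2

Expanding along the row containing p, det(M) is linear in p: det(M) = (-14)·p + (42).
Set (-14)·p + (42) = 70  ⇒  (-14)·p = 28  ⇒  p = -2.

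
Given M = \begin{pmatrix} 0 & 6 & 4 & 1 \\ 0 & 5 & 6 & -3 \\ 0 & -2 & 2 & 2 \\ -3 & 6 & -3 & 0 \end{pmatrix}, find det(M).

342

Expand along column 1 (it has 3 zeros):
  − (-3) · M_41   where M_41 = det([6 4 1; 5 6 -3; -2 2 2]) = 114
det = (-1)·(-3)·(114) = 342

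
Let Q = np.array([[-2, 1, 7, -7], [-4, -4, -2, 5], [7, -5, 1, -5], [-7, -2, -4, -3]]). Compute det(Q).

The determinant is -4240.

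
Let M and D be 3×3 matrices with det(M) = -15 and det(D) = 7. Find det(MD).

det(MD) = det(M)·det(D) = (-15)·(7) = -105

|MD| = -105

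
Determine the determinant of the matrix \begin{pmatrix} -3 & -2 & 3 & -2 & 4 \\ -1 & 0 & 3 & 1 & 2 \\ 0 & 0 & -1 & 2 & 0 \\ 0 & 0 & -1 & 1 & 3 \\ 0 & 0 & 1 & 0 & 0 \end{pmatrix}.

-12

The matrix is block upper-triangular with a 2×2 block and a 3×3 block on the diagonal, so its determinant equals the product of the determinants of the diagonal blocks.
det of the 2×2 block = -2
det of the 3×3 block = 6
det = (-2)·(6) = -12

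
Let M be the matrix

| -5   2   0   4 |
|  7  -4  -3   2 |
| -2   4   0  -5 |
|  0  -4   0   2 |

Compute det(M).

300

Expand along column 3 (it has 3 zeros):
  − (-3) · M_23   where M_23 = det([-5 2 4; -2 4 -5; 0 -4 2]) = 100
det = (-1)·(-3)·(100) = 300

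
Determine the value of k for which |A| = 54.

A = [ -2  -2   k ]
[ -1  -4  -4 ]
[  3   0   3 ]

k = 1

Expanding along the row containing k, det(A) is linear in k: det(A) = (12)·k + (42).
Set (12)·k + (42) = 54  ⇒  (12)·k = 12  ⇒  k = 1.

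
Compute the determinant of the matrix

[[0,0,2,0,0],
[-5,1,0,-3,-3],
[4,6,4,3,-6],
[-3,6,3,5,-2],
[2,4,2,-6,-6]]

-2580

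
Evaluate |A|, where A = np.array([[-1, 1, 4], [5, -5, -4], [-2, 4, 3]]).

Expand along column 1:
  + (-1) · |-5 -4; 4 3| = (-1)·(-15 − (-16)) = -1
  − 5 · |1 4; 4 3| = −5·(3 − 16) = 65
  + (-2) · |1 4; -5 -4| = (-2)·(-4 − (-20)) = -32
Sum: (-1) + (65) + (-32) = 32

The determinant is 32.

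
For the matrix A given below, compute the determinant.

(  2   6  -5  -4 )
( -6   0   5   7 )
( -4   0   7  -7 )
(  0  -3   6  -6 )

det(A) = 918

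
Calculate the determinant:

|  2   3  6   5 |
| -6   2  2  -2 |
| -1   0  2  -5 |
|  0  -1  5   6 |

Expand along row 3 (it has 1 zero):
  + (-1) · M_31   where M_31 = det([3 6 5; 2 2 -2; -1 5 6]) = 66
  + (2) · M_33   where M_33 = det([2 3 5; -6 2 -2; 0 -1 6]) = 158
  − (-5) · M_34   where M_34 = det([2 3 6; -6 2 2; 0 -1 5]) = 150
det = (+1)·(-1)·(66) + (+1)·(2)·(158) + (-1)·(-5)·(150) = 1000

1000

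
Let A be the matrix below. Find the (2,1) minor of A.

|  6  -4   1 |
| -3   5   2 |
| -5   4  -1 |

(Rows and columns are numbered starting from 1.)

0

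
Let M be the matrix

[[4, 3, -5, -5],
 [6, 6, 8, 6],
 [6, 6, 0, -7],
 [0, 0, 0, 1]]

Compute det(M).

|M| = -48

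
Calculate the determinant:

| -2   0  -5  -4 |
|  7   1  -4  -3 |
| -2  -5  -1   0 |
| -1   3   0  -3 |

Expand along row 1 (it has 1 zero):
  + (-2) · M_11   where M_11 = det([1 -4 -3; -5 -1 0; 3 0 -3]) = 54
  + (-5) · M_13   where M_13 = det([7 1 -3; -2 -5 0; -1 3 -3]) = 132
  − (-4) · M_14   where M_14 = det([7 1 -4; -2 -5 -1; -1 3 0]) = 66
det = (+1)·(-2)·(54) + (+1)·(-5)·(132) + (-1)·(-4)·(66) = -504

-504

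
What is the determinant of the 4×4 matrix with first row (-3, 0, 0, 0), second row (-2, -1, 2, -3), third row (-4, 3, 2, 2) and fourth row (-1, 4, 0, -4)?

The determinant is -216.

Expand along row 1 (it has 3 zeros):
  + (-3) · M_11   where M_11 = det([-1 2 -3; 3 2 2; 4 0 -4]) = 72
det = (+1)·(-3)·(72) = -216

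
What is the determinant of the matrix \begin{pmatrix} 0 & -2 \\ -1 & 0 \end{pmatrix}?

-2

det = 0·0 − (-2)·(-1) = 0 − 2 = -2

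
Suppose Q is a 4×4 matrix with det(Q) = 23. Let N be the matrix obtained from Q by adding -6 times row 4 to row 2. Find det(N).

det(N) = 23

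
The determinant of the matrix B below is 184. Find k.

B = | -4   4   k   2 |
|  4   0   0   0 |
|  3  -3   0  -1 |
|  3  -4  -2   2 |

-5

Expanding along the row containing k, det(B) is linear in k: det(B) = (-40)·k + (-16).
Set (-40)·k + (-16) = 184  ⇒  (-40)·k = 200  ⇒  k = -5.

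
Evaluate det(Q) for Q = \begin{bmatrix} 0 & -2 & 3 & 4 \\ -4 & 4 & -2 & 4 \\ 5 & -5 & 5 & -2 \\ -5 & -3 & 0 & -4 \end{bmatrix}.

det(Q) = 272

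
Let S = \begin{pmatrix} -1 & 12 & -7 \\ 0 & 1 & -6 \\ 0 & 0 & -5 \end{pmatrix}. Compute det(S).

S is upper triangular, so det(S) is the product of the diagonal entries:
det = (-1) · (1) · (-5) = 5

The determinant is 5.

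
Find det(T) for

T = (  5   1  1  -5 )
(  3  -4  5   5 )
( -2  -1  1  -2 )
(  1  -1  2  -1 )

-36

Expand along row 1:
  + (5) · M_11   where M_11 = det([-4 5 5; -1 1 -2; -1 2 -1]) = -12
  − (1) · M_12   where M_12 = det([3 5 5; -2 1 -2; 1 2 -1]) = -36
  + (1) · M_13   where M_13 = det([3 -4 5; -2 -1 -2; 1 -1 -1]) = 28
  − (-5) · M_14   where M_14 = det([3 -4 5; -2 -1 1; 1 -1 2]) = -8
det = (+1)·(5)·(-12) + (-1)·(1)·(-36) + (+1)·(1)·(28) + (-1)·(-5)·(-8) = -36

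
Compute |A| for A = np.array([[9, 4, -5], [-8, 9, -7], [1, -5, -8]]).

The determinant is -1402.

Expand along row 1:
  + 9 · |9 -7; -5 -8| = 9·(-72 − 35) = -963
  − 4 · |-8 -7; 1 -8| = −4·(64 − (-7)) = -284
  + (-5) · |-8 9; 1 -5| = (-5)·(40 − 9) = -155
Sum: (-963) + (-284) + (-155) = -1402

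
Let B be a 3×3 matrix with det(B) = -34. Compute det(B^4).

The determinant is 1336336.

det(B^4) = (det B)^4 = (-34)^4 = 1336336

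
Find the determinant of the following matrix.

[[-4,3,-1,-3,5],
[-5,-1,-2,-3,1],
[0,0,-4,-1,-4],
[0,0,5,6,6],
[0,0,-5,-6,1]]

The matrix is block upper-triangular with a 2×2 block and a 3×3 block on the diagonal, so its determinant equals the product of the determinants of the diagonal blocks.
det of the 2×2 block = 19
det of the 3×3 block = -133
det = (19)·(-133) = -2527

The determinant is -2527.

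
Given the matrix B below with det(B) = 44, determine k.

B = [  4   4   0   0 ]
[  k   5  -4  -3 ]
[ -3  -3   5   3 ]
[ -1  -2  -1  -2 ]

k = 7

Expanding along the row containing k, det(B) is linear in k: det(B) = (28)·k + (-152).
Set (28)·k + (-152) = 44  ⇒  (28)·k = 196  ⇒  k = 7.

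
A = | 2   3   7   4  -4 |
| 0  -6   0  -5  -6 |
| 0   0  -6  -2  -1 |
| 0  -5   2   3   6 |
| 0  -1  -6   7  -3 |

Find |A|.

Expand along column 1 (it has 4 zeros):
  + (2) · M_11   where M_11 = det([-6 0 -5 -6; 0 -6 -2 -1; -5 2 3 6; -1 -6 7 -3]) = -4010
det = (+1)·(2)·(-4010) = -8020

The determinant is -8020.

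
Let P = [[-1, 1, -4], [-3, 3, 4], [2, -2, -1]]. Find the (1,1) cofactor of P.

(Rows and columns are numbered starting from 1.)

Delete row 1 and column 1; the remaining 2×2 submatrix is [3 4; -2 -1].
Its determinant is 3·(-1) − 4·(-2) = 5.
The cofactor carries sign (−1)^(1+1) = +1, so C_{1,1} = +(5) = 5.

5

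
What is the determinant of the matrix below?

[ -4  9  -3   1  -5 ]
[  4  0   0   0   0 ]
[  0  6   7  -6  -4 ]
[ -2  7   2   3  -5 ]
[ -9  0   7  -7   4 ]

-7488

Expand along row 2 (it has 4 zeros):
  − (4) · M_21   where M_21 = det([9 -3 1 -5; 6 7 -6 -4; 7 2 3 -5; 0 7 -7 4]) = 1872
det = (-1)·(4)·(1872) = -7488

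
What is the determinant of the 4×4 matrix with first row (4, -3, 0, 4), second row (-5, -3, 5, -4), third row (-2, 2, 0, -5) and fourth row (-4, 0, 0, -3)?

Expand along column 3 (it has 3 zeros):
  − (5) · M_23   where M_23 = det([4 -3 4; -2 2 -5; -4 0 -3]) = -34
det = (-1)·(5)·(-34) = 170

170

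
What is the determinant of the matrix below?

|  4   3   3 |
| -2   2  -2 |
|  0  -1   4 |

Expand along column 1:
  + 4 · |2 -2; -1 4| = 4·(8 − 2) = 24
  − (-2) · |3 3; -1 4| = −(-2)·(12 − (-3)) = 30
Sum: (24) + (30) = 54

54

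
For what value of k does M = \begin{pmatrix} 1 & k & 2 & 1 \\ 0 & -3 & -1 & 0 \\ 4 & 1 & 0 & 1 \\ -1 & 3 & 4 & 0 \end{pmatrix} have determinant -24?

Expanding along the row containing k, det(M) is linear in k: det(M) = (-1)·k + (-20).
Set (-1)·k + (-20) = -24  ⇒  (-1)·k = -4  ⇒  k = 4.

k = 4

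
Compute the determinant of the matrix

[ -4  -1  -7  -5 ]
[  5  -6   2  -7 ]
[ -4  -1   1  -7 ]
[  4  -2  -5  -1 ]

Expand along row 1:
  + (-4) · M_11   where M_11 = det([-6 2 -7; -1 1 -7; -2 -5 -1]) = 193
  − (-1) · M_12   where M_12 = det([5 2 -7; -4 1 -7; 4 -5 -1]) = -356
  + (-7) · M_13   where M_13 = det([5 -6 -7; -4 -1 -7; 4 -2 -1]) = 43
  − (-5) · M_14   where M_14 = det([5 -6 2; -4 -1 1; 4 -2 -5]) = 155
det = (+1)·(-4)·(193) + (-1)·(-1)·(-356) + (+1)·(-7)·(43) + (-1)·(-5)·(155) = -654

-654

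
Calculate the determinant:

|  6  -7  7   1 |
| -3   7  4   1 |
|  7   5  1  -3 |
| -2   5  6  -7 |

Expand along row 1:
  + (6) · M_11   where M_11 = det([7 4 1; 5 1 -3; 5 6 -7]) = 182
  − (-7) · M_12   where M_12 = det([-3 4 1; 7 1 -3; -2 6 -7]) = 231
  + (7) · M_13   where M_13 = det([-3 7 1; 7 5 -3; -2 5 -7]) = 490
  − (1) · M_14   where M_14 = det([-3 7 4; 7 5 1; -2 5 6]) = -203
det = (+1)·(6)·(182) + (-1)·(-7)·(231) + (+1)·(7)·(490) + (-1)·(1)·(-203) = 6342

The determinant is 6342.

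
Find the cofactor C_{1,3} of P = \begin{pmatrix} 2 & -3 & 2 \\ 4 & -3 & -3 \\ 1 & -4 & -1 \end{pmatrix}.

-13

Delete row 1 and column 3; the remaining 2×2 submatrix is [4 -3; 1 -4].
Its determinant is 4·(-4) − (-3)·1 = -13.
The cofactor carries sign (−1)^(1+3) = +1, so C_{1,3} = +(-13) = -13.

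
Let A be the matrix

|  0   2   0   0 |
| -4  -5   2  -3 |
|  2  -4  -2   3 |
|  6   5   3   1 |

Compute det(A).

Expand along row 1 (it has 3 zeros):
  − (2) · M_12   where M_12 = det([-4 2 -3; 2 -2 3; 6 3 1]) = 22
det = (-1)·(2)·(22) = -44

The determinant is -44.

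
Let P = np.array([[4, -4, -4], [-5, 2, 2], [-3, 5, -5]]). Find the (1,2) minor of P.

Delete row 1 and column 2; the remaining 2×2 submatrix is [-5 2; -3 -5].
Its determinant is (-5)·(-5) − 2·(-3) = 31.

The minor is 31.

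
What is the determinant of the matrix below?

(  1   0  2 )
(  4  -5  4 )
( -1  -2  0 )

Expand along column 2:
  + (-5) · |1 2; -1 0| = (-5)·(0 − (-2)) = -10
  − (-2) · |1 2; 4 4| = −(-2)·(4 − 8) = -8
Sum: (-10) + (-8) = -18

-18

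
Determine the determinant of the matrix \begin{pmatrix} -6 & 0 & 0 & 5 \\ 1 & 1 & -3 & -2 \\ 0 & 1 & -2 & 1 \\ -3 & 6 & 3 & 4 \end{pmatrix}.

Expand along row 1 (it has 2 zeros):
  + (-6) · M_11   where M_11 = det([1 -3 -2; 1 -2 1; 6 3 4]) = -47
  − (5) · M_14   where M_14 = det([1 1 -3; 0 1 -2; -3 6 3]) = 12
det = (+1)·(-6)·(-47) + (-1)·(5)·(12) = 222

222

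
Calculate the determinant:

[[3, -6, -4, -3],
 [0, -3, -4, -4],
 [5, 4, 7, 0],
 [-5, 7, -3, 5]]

877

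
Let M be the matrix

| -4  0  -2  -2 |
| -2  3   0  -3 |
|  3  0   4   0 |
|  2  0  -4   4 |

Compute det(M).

The determinant is 0.

Expand along column 2 (it has 3 zeros):
  + (3) · M_22   where M_22 = det([-4 -2 -2; 3 4 0; 2 -4 4]) = 0
det = (+1)·(3)·(0) = 0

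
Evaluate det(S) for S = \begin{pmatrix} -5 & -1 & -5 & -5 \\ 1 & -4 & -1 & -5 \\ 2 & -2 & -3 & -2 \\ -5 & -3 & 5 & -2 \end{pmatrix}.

Expand along row 1:
  + (-5) · M_11   where M_11 = det([-4 -1 -5; -2 -3 -2; -3 5 -2]) = 29
  − (-1) · M_12   where M_12 = det([1 -1 -5; 2 -3 -2; -5 5 -2]) = 27
  + (-5) · M_13   where M_13 = det([1 -4 -5; 2 -2 -2; -5 -3 -2]) = 22
  − (-5) · M_14   where M_14 = det([1 -4 -1; 2 -2 -3; -5 -3 5]) = -23
det = (+1)·(-5)·(29) + (-1)·(-1)·(27) + (+1)·(-5)·(22) + (-1)·(-5)·(-23) = -343

-343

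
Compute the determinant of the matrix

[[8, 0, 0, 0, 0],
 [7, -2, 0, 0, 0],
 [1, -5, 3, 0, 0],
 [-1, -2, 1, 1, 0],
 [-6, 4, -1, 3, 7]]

The matrix is lower triangular, so the determinant is the product of the diagonal entries:
det = (8) · (-2) · (3) · (1) · (7) = -336

-336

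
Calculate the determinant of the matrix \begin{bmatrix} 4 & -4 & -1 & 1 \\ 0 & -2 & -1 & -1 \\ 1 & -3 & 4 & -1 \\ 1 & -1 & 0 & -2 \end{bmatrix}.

The determinant is 94.

Expand along row 2 (it has 1 zero):
  + (-2) · M_22   where M_22 = det([4 -1 1; 1 4 -1; 1 0 -2]) = -37
  − (-1) · M_23   where M_23 = det([4 -4 1; 1 -3 -1; 1 -1 -2]) = 18
  + (-1) · M_24   where M_24 = det([4 -4 -1; 1 -3 4; 1 -1 0]) = -2
det = (+1)·(-2)·(-37) + (-1)·(-1)·(18) + (+1)·(-1)·(-2) = 94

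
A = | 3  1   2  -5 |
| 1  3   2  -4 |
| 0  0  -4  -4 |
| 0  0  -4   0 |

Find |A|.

The determinant is -128.

A is block upper-triangular with a 2×2 block and a 2×2 block on the diagonal, so its determinant equals the product of the determinants of the diagonal blocks.
det of the 2×2 block = 8
det of the 2×2 block = -16
det = (8)·(-16) = -128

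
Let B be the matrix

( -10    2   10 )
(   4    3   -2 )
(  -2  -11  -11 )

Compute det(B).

Expand along column 1:
  + (-10) · |3 -2; -11 -11| = (-10)·(-33 − 22) = 550
  − 4 · |2 10; -11 -11| = −4·(-22 − (-110)) = -352
  + (-2) · |2 10; 3 -2| = (-2)·(-4 − 30) = 68
Sum: (550) + (-352) + (68) = 266

266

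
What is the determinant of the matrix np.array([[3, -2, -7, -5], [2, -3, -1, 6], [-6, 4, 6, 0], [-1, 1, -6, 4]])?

The determinant is 548.

Expand along row 3 (it has 1 zero):
  + (-6) · M_31   where M_31 = det([-2 -7 -5; -3 -1 6; 1 -6 4]) = -285
  − (4) · M_32   where M_32 = det([3 -7 -5; 2 -1 6; -1 -6 4]) = 259
  + (6) · M_33   where M_33 = det([3 -2 -5; 2 -3 6; -1 1 4]) = -21
det = (+1)·(-6)·(-285) + (-1)·(4)·(259) + (+1)·(6)·(-21) = 548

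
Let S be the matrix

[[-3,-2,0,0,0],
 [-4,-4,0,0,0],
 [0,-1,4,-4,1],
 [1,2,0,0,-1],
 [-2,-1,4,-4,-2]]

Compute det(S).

0

S is block lower-triangular with a 2×2 block and a 3×3 block on the diagonal, so its determinant equals the product of the determinants of the diagonal blocks.
det of the 2×2 block = 4
det of the 3×3 block = 0
det = (4)·(0) = 0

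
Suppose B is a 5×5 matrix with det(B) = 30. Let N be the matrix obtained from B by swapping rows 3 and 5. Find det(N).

|N| = -30

Swapping two rows multiplies the determinant by −1.
det(N) = (-1)·(30) = -30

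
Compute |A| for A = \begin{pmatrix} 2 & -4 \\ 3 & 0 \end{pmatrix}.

The determinant is 12.

det(A) = 2·0 − (-4)·3 = 0 − (-12) = 12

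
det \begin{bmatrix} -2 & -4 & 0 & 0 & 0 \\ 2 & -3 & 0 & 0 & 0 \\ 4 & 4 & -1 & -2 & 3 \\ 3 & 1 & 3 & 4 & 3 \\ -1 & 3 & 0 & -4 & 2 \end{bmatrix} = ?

The matrix is block lower-triangular with a 2×2 block and a 3×3 block on the diagonal, so its determinant equals the product of the determinants of the diagonal blocks.
det of the 2×2 block = 14
det of the 3×3 block = -44
det = (14)·(-44) = -616

-616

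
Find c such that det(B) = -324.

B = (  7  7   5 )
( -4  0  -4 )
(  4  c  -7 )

Expanding along the row containing c, det(B) is linear in c: det(B) = (8)·c + (-308).
Set (8)·c + (-308) = -324  ⇒  (8)·c = -16  ⇒  c = -2.

c = -2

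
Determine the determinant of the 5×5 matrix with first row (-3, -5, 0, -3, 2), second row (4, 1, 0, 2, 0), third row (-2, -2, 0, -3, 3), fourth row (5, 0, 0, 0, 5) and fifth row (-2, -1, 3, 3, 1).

-90

Expand along column 3 (it has 4 zeros):
  + (3) · M_53   where M_53 = det([-3 -5 -3 2; 4 1 2 0; -2 -2 -3 3; 5 0 0 5]) = -30
det = (+1)·(3)·(-30) = -90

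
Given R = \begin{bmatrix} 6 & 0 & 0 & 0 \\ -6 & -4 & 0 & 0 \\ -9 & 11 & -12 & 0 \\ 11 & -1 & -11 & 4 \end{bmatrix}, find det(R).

The determinant is 1152.

R is lower triangular, so det(R) is the product of the diagonal entries:
det = (6) · (-4) · (-12) · (4) = 1152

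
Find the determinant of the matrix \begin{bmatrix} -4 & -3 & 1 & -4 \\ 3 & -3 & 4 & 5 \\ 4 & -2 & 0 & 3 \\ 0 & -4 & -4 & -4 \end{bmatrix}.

The determinant is -56.

Expand along row 3 (it has 1 zero):
  + (4) · M_31   where M_31 = det([-3 1 -4; -3 4 5; -4 -4 -4]) = -156
  − (-2) · M_32   where M_32 = det([-4 1 -4; 3 4 5; 0 -4 -4]) = 44
  − (3) · M_34   where M_34 = det([-4 -3 1; 3 -3 4; 0 -4 -4]) = -160
det = (+1)·(4)·(-156) + (-1)·(-2)·(44) + (-1)·(3)·(-160) = -56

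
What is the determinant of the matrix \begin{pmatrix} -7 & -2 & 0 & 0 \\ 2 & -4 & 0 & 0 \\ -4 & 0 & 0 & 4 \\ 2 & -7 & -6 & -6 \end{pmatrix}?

768

The matrix is block lower-triangular with a 2×2 block and a 2×2 block on the diagonal, so its determinant equals the product of the determinants of the diagonal blocks.
det of the 2×2 block = 32
det of the 2×2 block = 24
det = (32)·(24) = 768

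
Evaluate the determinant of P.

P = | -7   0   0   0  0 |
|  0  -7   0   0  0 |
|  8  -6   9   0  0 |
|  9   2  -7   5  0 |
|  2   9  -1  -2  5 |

The determinant is 11025.

P is lower triangular, so det(P) is the product of the diagonal entries:
det = (-7) · (-7) · (9) · (5) · (5) = 11025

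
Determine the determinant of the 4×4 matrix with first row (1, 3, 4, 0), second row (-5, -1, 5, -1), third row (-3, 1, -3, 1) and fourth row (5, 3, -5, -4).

Expand along row 1 (it has 1 zero):
  + (1) · M_11   where M_11 = det([-1 5 -1; 1 -3 1; 3 -5 -4]) = 14
  − (3) · M_12   where M_12 = det([-5 5 -1; -3 -3 1; 5 -5 -4]) = -150
  + (4) · M_13   where M_13 = det([-5 -1 -1; -3 1 1; 5 3 -4]) = 56
det = (+1)·(1)·(14) + (-1)·(3)·(-150) + (+1)·(4)·(56) = 688

688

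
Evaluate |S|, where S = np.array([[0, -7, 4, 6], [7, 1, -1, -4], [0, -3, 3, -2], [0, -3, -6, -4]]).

|S| = -2142

Expand along column 1 (it has 3 zeros):
  − (7) · M_21   where M_21 = det([-7 4 6; -3 3 -2; -3 -6 -4]) = 306
det = (-1)·(7)·(306) = -2142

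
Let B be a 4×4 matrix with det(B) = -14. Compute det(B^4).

det(B^4) = (det B)^4 = (-14)^4 = 38416

38416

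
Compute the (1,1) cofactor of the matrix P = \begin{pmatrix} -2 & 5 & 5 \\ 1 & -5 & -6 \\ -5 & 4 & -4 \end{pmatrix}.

44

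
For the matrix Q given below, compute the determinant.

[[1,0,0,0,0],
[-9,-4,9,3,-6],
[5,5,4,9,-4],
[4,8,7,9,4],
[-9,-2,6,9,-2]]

det(Q) = 4902

Expand along row 1 (it has 4 zeros):
  + (1) · M_11   where M_11 = det([-4 9 3 -6; 5 4 9 -4; 8 7 9 4; -2 6 9 -2]) = 4902
det = (+1)·(1)·(4902) = 4902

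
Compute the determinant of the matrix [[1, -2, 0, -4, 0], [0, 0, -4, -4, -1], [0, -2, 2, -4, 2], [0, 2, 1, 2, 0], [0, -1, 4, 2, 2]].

The determinant is 20.

Expand along column 1 (it has 4 zeros):
  + (1) · M_11   where M_11 = det([0 -4 -4 -1; -2 2 -4 2; 2 1 2 0; -1 4 2 2]) = 20
det = (+1)·(1)·(20) = 20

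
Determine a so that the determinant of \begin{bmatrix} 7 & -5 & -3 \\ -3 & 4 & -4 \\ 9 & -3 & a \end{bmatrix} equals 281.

a = 8

Expanding along the row containing a, det(A) is linear in a: det(A) = (13)·a + (177).
Set (13)·a + (177) = 281  ⇒  (13)·a = 104  ⇒  a = 8.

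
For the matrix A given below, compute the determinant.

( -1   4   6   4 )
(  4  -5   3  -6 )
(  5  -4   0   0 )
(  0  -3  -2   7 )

det(A) = 1314

Expand along row 3 (it has 2 zeros):
  + (5) · M_31   where M_31 = det([4 6 4; -5 3 -6; -3 -2 7]) = 430
  − (-4) · M_32   where M_32 = det([-1 6 4; 4 3 -6; 0 -2 7]) = -209
det = (+1)·(5)·(430) + (-1)·(-4)·(-209) = 1314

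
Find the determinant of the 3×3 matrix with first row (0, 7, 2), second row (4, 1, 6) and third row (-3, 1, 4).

Expand along row 1:
  − 7 · |4 6; -3 4| = −7·(16 − (-18)) = -238
  + 2 · |4 1; -3 1| = 2·(4 − (-3)) = 14
Sum: (-238) + (14) = -224

The determinant is -224.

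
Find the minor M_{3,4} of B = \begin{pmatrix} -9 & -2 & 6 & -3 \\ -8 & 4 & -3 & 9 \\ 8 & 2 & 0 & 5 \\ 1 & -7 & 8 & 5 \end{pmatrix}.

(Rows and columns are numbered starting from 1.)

91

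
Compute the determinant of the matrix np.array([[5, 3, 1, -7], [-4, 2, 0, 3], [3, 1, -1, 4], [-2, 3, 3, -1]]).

-406

Expand along row 2 (it has 1 zero):
  − (-4) · M_21   where M_21 = det([3 1 -7; 1 -1 4; 3 3 -1]) = -62
  + (2) · M_22   where M_22 = det([5 1 -7; 3 -1 4; -2 3 -1]) = -109
  + (3) · M_24   where M_24 = det([5 3 1; 3 1 -1; -2 3 3]) = 20
det = (-1)·(-4)·(-62) + (+1)·(2)·(-109) + (+1)·(3)·(20) = -406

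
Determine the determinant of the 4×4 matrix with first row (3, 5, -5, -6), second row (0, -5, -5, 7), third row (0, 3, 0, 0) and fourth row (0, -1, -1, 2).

Expand along row 3 (it has 3 zeros):
  − (3) · M_32   where M_32 = det([3 -5 -6; 0 -5 7; 0 -1 2]) = -9
det = (-1)·(3)·(-9) = 27

The determinant is 27.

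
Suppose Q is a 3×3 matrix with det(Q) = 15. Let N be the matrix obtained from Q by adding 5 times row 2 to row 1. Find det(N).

The determinant is 15.

Adding a multiple of one row to another leaves the determinant unchanged.
det(N) = (1)·(15) = 15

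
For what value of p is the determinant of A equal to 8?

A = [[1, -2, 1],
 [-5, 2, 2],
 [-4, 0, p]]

2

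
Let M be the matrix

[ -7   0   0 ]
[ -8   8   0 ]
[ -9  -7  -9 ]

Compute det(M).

M is lower triangular, so det(M) is the product of the diagonal entries:
det = (-7) · (8) · (-9) = 504

The determinant is 504.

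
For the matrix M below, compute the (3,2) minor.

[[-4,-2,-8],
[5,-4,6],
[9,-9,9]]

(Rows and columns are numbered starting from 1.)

16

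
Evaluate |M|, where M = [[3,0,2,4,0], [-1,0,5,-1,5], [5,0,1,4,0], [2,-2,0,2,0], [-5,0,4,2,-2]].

-152

Expand along column 2 (it has 4 zeros):
  + (-2) · M_42   where M_42 = det([3 2 4 0; -1 5 -1 5; 5 1 4 0; -5 4 2 -2]) = 76
det = (+1)·(-2)·(76) = -152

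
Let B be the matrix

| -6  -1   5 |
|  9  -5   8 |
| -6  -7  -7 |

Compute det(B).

-1026

Expand along column 1:
  + (-6) · |-5 8; -7 -7| = (-6)·(35 − (-56)) = -546
  − 9 · |-1 5; -7 -7| = −9·(7 − (-35)) = -378
  + (-6) · |-1 5; -5 8| = (-6)·(-8 − (-25)) = -102
Sum: (-546) + (-378) + (-102) = -1026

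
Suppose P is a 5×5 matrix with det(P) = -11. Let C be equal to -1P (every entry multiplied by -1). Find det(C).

For a 5×5 matrix, det(-1P) = (-1)^5·det(P) = -1·det(P).
det(C) = (-1)·(-11) = 11

det(C) = 11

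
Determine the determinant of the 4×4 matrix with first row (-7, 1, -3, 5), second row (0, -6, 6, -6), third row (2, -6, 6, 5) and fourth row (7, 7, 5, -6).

-4884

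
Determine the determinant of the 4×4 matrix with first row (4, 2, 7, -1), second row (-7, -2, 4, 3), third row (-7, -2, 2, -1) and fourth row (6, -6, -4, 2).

Expand along row 1:
  + (4) · M_11   where M_11 = det([-2 4 3; -2 2 -1; -6 -4 2]) = 100
  − (2) · M_12   where M_12 = det([-7 4 3; -7 2 -1; 6 -4 2]) = 80
  + (7) · M_13   where M_13 = det([-7 -2 3; -7 -2 -1; 6 -6 2]) = 216
  − (-1) · M_14   where M_14 = det([-7 -2 4; -7 -2 2; 6 -6 -4]) = 108
det = (+1)·(4)·(100) + (-1)·(2)·(80) + (+1)·(7)·(216) + (-1)·(-1)·(108) = 1860

1860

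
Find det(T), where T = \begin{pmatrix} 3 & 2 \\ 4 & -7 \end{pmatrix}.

|T| = -29

det(T) = 3·(-7) − 2·4 = -21 − 8 = -29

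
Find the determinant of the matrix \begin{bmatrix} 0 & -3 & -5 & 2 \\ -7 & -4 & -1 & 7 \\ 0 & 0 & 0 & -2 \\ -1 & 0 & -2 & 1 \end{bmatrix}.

The determinant is 118.

Expand along row 3 (it has 3 zeros):
  − (-2) · M_34   where M_34 = det([0 -3 -5; -7 -4 -1; -1 0 -2]) = 59
det = (-1)·(-2)·(59) = 118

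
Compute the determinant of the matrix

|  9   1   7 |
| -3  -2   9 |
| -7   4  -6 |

-479

Expand along row 1:
  + 9 · |-2 9; 4 -6| = 9·(12 − 36) = -216
  − 1 · |-3 9; -7 -6| = −1·(18 − (-63)) = -81
  + 7 · |-3 -2; -7 4| = 7·(-12 − 14) = -182
Sum: (-216) + (-81) + (-182) = -479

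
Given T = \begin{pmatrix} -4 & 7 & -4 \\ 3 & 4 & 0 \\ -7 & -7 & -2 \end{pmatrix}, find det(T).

46

Expand along row 2:
  − 3 · |7 -4; -7 -2| = −3·(-14 − 28) = 126
  + 4 · |-4 -4; -7 -2| = 4·(8 − 28) = -80
Sum: (126) + (-80) = 46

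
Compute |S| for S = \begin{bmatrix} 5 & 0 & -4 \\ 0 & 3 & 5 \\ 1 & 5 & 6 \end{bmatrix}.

Expand along row 1:
  + 5 · |3 5; 5 6| = 5·(18 − 25) = -35
  + (-4) · |0 3; 1 5| = (-4)·(0 − 3) = 12
Sum: (-35) + (12) = -23

|S| = -23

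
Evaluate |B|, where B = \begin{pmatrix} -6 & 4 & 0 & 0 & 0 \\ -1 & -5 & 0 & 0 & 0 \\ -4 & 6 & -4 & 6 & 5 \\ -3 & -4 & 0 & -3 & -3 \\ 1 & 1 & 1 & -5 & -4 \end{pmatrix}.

|B| = 306

B is block lower-triangular with a 2×2 block and a 3×3 block on the diagonal, so its determinant equals the product of the determinants of the diagonal blocks.
det of the 2×2 block = 34
det of the 3×3 block = 9
det = (34)·(9) = 306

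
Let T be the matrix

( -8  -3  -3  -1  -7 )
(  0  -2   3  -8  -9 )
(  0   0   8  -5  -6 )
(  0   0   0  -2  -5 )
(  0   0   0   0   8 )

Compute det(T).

T is upper triangular, so det(T) is the product of the diagonal entries:
det = (-8) · (-2) · (8) · (-2) · (8) = -2048

det(T) = -2048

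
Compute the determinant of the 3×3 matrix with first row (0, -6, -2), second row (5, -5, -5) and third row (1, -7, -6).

The determinant is -90.

Expand along column 1:
  − 5 · |-6 -2; -7 -6| = −5·(36 − 14) = -110
  + 1 · |-6 -2; -5 -5| = 1·(30 − 10) = 20
Sum: (-110) + (20) = -90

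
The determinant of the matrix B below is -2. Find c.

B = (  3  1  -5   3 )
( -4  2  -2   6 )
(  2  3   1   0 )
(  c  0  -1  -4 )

7

Expanding along the column containing c, det(B) is linear in c: det(B) = (72)·c + (-506).
Set (72)·c + (-506) = -2  ⇒  (72)·c = 504  ⇒  c = 7.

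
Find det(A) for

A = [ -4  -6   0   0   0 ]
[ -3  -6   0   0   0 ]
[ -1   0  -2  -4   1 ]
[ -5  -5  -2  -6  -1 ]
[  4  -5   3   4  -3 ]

|A| = 12

A is block lower-triangular with a 2×2 block and a 3×3 block on the diagonal, so its determinant equals the product of the determinants of the diagonal blocks.
det of the 2×2 block = 6
det of the 3×3 block = 2
det = (6)·(2) = 12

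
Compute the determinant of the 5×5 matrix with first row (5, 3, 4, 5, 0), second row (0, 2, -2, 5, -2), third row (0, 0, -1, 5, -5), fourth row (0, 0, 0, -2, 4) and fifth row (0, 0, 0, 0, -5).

-100

The matrix is upper triangular, so the determinant is the product of the diagonal entries:
det = (5) · (2) · (-1) · (-2) · (-5) = -100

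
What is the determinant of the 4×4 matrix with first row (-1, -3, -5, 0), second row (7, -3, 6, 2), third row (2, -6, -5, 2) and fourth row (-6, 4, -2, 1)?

-68

Expand along row 1 (it has 1 zero):
  + (-1) · M_11   where M_11 = det([-3 6 2; -6 -5 2; 4 -2 1]) = 151
  − (-3) · M_12   where M_12 = det([7 6 2; 2 -5 2; -6 -2 1]) = -159
  + (-5) · M_13   where M_13 = det([7 -3 2; 2 -6 2; -6 4 1]) = -112
det = (+1)·(-1)·(151) + (-1)·(-3)·(-159) + (+1)·(-5)·(-112) = -68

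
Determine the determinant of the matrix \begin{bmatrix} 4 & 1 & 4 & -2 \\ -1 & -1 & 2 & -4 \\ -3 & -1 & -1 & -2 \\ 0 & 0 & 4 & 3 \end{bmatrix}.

-33

Expand along row 4 (it has 2 zeros):
  − (4) · M_43   where M_43 = det([4 1 -2; -1 -1 -4; -3 -1 -2]) = 6
  + (3) · M_44   where M_44 = det([4 1 4; -1 -1 2; -3 -1 -1]) = -3
det = (-1)·(4)·(6) + (+1)·(3)·(-3) = -33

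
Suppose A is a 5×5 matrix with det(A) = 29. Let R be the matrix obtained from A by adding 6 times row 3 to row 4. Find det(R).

|R| = 29

Adding a multiple of one row to another leaves the determinant unchanged.
det(R) = (1)·(29) = 29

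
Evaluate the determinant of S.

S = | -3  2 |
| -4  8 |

det(S) = -16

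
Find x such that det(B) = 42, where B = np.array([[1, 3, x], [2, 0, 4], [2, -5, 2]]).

Expanding along the row containing x, det(B) is linear in x: det(B) = (-10)·x + (32).
Set (-10)·x + (32) = 42  ⇒  (-10)·x = 10  ⇒  x = -1.

-1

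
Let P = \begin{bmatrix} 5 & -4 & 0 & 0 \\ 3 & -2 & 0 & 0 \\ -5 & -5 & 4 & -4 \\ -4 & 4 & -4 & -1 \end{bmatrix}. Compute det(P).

P is block lower-triangular with a 2×2 block and a 2×2 block on the diagonal, so its determinant equals the product of the determinants of the diagonal blocks.
det of the 2×2 block = 2
det of the 2×2 block = -20
det = (2)·(-20) = -40

det(P) = -40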